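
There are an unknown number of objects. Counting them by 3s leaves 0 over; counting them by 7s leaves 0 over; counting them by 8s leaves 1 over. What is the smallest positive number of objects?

105

The moduli are pairwise coprime; M = 3·7·8 = 168.
M/3 = 56; 56 ≡ 2 (mod 3); 2·2 ≡ 1, so inverse 2.
M/7 = 24; 24 ≡ 3 (mod 7); 3·5 ≡ 1, so inverse 5.
M/8 = 21; 21 ≡ 5 (mod 8); 5·5 ≡ 1, so inverse 5.
N ≡ 0·56·2 + 0·24·5 + 1·21·5 = 105.
105 mod 168 = 105.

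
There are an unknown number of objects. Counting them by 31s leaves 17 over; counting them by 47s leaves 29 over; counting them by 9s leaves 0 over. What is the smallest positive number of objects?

10557

The moduli are pairwise coprime; M = 31·47·9 = 13113.
M/31 = 423; 423 ≡ 20 (mod 31); 20·14 ≡ 1, so inverse 14.
M/47 = 279; 279 ≡ 44 (mod 47); 44·31 ≡ 1, so inverse 31.
M/9 = 1457; 1457 ≡ 8 (mod 9); 8·8 ≡ 1, so inverse 8.
N ≡ 17·423·14 + 29·279·31 + 0·1457·8 = 351495.
351495 mod 13113 = 10557.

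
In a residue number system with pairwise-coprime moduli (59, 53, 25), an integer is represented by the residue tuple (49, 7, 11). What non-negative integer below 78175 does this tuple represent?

77811

The moduli are pairwise coprime; N = 59·53·25 = 78175.
N/59 = 1325; 1325 ≡ 27 (mod 59); 27·35 ≡ 1, so inverse 35.
N/53 = 1475; 1475 ≡ 44 (mod 53); 44·47 ≡ 1, so inverse 47.
N/25 = 3127; 3127 ≡ 2 (mod 25); 2·13 ≡ 1, so inverse 13.
x ≡ 49·1325·35 + 7·1475·47 + 11·3127·13 = 3204811.
3204811 mod 78175 = 77811.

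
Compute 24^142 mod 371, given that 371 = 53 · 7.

Mod 53: 24 ≡ 24; by Fermat, exponent reduces to 142 mod 52 = 38; 24^38 ≡ 42 (mod 53).
Mod 7: 24 ≡ 3; by Fermat, exponent reduces to 142 mod 6 = 4; 3^4 ≡ 4 (mod 7).
Combine by CRT: x ≡ 42 (mod 53), x ≡ 4 (mod 7) ⇒ x ≡ 95 (mod 371).

95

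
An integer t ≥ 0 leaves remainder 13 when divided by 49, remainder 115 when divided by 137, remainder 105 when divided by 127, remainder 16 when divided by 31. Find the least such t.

The moduli are pairwise coprime; N = 49·137·127·31 = 26429081.
N/49 = 539369; 539369 ≡ 26 (mod 49); 26·17 ≡ 1, so inverse 17.
N/137 = 192913; 192913 ≡ 17 (mod 137); 17·129 ≡ 1, so inverse 129.
N/127 = 208103; 208103 ≡ 77 (mod 127); 77·33 ≡ 1, so inverse 33.
N/31 = 852551; 852551 ≡ 20 (mod 31); 20·14 ≡ 1, so inverse 14.
t ≡ 13·539369·17 + 115·192913·129 + 105·208103·33 + 16·852551·14 = 3893113223.
3893113223 mod 26429081 = 8038316.

8038316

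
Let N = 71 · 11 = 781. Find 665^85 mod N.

452

Mod 71: 665 ≡ 26; by Fermat, exponent reduces to 85 mod 70 = 15; 26^15 ≡ 26 (mod 71).
Mod 11: 665 ≡ 5; by Fermat, exponent reduces to 85 mod 10 = 5; 5^5 ≡ 1 (mod 11).
Combine by CRT: x ≡ 26 (mod 71), x ≡ 1 (mod 11) ⇒ x ≡ 452 (mod 781).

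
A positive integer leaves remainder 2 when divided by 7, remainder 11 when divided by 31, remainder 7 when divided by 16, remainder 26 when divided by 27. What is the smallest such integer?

From x ≡ 2 (mod 7) write x = 2 + 7t. Substituting into x ≡ 11 (mod 31) gives 7t ≡ 9 (mod 31), and since 7⁻¹ ≡ 9 (mod 31), t ≡ 19. Hence x ≡ 2 + 7·19 = 135 (mod 217).
From x ≡ 135 (mod 217) write x = 135 + 217t. Substituting into x ≡ 7 (mod 16) gives 217t ≡ 0 (mod 16), and since 9⁻¹ ≡ 9 (mod 16), t ≡ 0. Hence x ≡ 135 + 217·0 = 135 (mod 3472).
From x ≡ 135 (mod 3472) write x = 135 + 3472t. Substituting into x ≡ 26 (mod 27) gives 3472t ≡ 26 (mod 27), and since 16⁻¹ ≡ 22 (mod 27), t ≡ 5. Hence x ≡ 135 + 3472·5 = 17495 (mod 93744).

17495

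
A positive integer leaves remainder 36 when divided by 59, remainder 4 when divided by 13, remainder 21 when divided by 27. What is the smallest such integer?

6231

The moduli are pairwise coprime; N = 59·13·27 = 20709.
N/59 = 351; 351 ≡ 56 (mod 59); 56·39 ≡ 1, so inverse 39.
N/13 = 1593; 1593 ≡ 7 (mod 13); 7·2 ≡ 1, so inverse 2.
N/27 = 767; 767 ≡ 11 (mod 27); 11·5 ≡ 1, so inverse 5.
k ≡ 36·351·39 + 4·1593·2 + 21·767·5 = 586083.
586083 mod 20709 = 6231.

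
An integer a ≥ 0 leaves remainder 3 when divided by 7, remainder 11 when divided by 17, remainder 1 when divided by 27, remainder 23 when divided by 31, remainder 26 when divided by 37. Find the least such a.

1795636

From a ≡ 3 (mod 7) write a = 3 + 7t. Substituting into a ≡ 11 (mod 17) gives 7t ≡ 8 (mod 17), and since 7⁻¹ ≡ 5 (mod 17), t ≡ 6. Hence a ≡ 3 + 7·6 = 45 (mod 119).
From a ≡ 45 (mod 119) write a = 45 + 119t. Substituting into a ≡ 1 (mod 27) gives 119t ≡ 10 (mod 27), and since 11⁻¹ ≡ 5 (mod 27), t ≡ 23. Hence a ≡ 45 + 119·23 = 2782 (mod 3213).
From a ≡ 2782 (mod 3213) write a = 2782 + 3213t. Substituting into a ≡ 23 (mod 31) gives 3213t ≡ 0 (mod 31), and since 20⁻¹ ≡ 14 (mod 31), t ≡ 0. Hence a ≡ 2782 + 3213·0 = 2782 (mod 99603).
From a ≡ 2782 (mod 99603) write a = 2782 + 99603t. Substituting into a ≡ 26 (mod 37) gives 99603t ≡ 19 (mod 37), and since 36⁻¹ ≡ 36 (mod 37), t ≡ 18. Hence a ≡ 2782 + 99603·18 = 1795636 (mod 3685311).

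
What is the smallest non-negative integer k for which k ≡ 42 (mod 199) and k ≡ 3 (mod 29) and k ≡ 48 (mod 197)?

The moduli are pairwise coprime; N = 199·29·197 = 1136887.
N/199 = 5713; 5713 ≡ 141 (mod 199); 141·24 ≡ 1, so inverse 24.
N/29 = 39203; 39203 ≡ 24 (mod 29); 24·23 ≡ 1, so inverse 23.
N/197 = 5771; 5771 ≡ 58 (mod 197); 58·17 ≡ 1, so inverse 17.
k ≡ 42·5713·24 + 3·39203·23 + 48·5771·17 = 13172847.
13172847 mod 1136887 = 667090.

667090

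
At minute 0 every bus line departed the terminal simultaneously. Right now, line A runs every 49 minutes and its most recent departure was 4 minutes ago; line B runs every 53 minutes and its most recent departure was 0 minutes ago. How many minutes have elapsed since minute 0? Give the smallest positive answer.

From t ≡ 4 (mod 49) write t = 4 + 49s. Substituting into t ≡ 0 (mod 53) gives 49s ≡ 49 (mod 53), and since 49⁻¹ ≡ 13 (mod 53), s ≡ 1. Hence t ≡ 4 + 49·1 = 53 (mod 2597).

53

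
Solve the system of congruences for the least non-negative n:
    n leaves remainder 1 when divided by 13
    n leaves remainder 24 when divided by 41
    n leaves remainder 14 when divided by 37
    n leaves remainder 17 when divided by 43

Combine the congruences pairwise.
From n ≡ 1 (mod 13) write n = 1 + 13t. Substituting into n ≡ 24 (mod 41) gives 13t ≡ 23 (mod 41), and since 13⁻¹ ≡ 19 (mod 41), t ≡ 27. Hence n ≡ 1 + 13·27 = 352 (mod 533).
From n ≡ 352 (mod 533) write n = 352 + 533t. Substituting into n ≡ 14 (mod 37) gives 533t ≡ 32 (mod 37), and since 15⁻¹ ≡ 5 (mod 37), t ≡ 12. Hence n ≡ 352 + 533·12 = 6748 (mod 19721).
From n ≡ 6748 (mod 19721) write n = 6748 + 19721t. Substituting into n ≡ 17 (mod 43) gives 19721t ≡ 20 (mod 43), and since 27⁻¹ ≡ 8 (mod 43), t ≡ 31. Hence n ≡ 6748 + 19721·31 = 618099 (mod 848003).

618099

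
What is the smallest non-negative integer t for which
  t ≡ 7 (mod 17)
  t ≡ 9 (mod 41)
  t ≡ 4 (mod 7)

The moduli are pairwise coprime; N = 17·41·7 = 4879.
N/17 = 287; 287 ≡ 15 (mod 17); 15·8 ≡ 1, so inverse 8.
N/41 = 119; 119 ≡ 37 (mod 41); 37·10 ≡ 1, so inverse 10.
N/7 = 697; 697 ≡ 4 (mod 7); 4·2 ≡ 1, so inverse 2.
t ≡ 7·287·8 + 9·119·10 + 4·697·2 = 32358.
32358 mod 4879 = 3084.

3084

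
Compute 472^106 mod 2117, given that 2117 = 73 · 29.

67

Mod 73: 472 ≡ 34; by Fermat, exponent reduces to 106 mod 72 = 34; 34^34 ≡ 67 (mod 73).
Mod 29: 472 ≡ 8; by Fermat, exponent reduces to 106 mod 28 = 22; 8^22 ≡ 9 (mod 29).
Combine by CRT: x ≡ 67 (mod 73), x ≡ 9 (mod 29) ⇒ x ≡ 67 (mod 2117).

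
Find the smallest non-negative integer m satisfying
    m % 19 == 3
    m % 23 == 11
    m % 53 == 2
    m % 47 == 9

From m ≡ 3 (mod 19) write m = 3 + 19t. Substituting into m ≡ 11 (mod 23) gives 19t ≡ 8 (mod 23), and since 19⁻¹ ≡ 17 (mod 23), t ≡ 21. Hence m ≡ 3 + 19·21 = 402 (mod 437).
From m ≡ 402 (mod 437) write m = 402 + 437t. Substituting into m ≡ 2 (mod 53) gives 437t ≡ 24 (mod 53), and since 13⁻¹ ≡ 49 (mod 53), t ≡ 10. Hence m ≡ 402 + 437·10 = 4772 (mod 23161).
From m ≡ 4772 (mod 23161) write m = 4772 + 23161t. Substituting into m ≡ 9 (mod 47) gives 23161t ≡ 31 (mod 47), and since 37⁻¹ ≡ 14 (mod 47), t ≡ 11. Hence m ≡ 4772 + 23161·11 = 259543 (mod 1088567).

259543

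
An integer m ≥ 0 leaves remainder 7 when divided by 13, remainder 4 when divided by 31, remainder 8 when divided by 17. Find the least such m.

The moduli are pairwise coprime; N = 13·31·17 = 6851.
N/13 = 527; 527 ≡ 7 (mod 13); 7·2 ≡ 1, so inverse 2.
N/31 = 221; 221 ≡ 4 (mod 31); 4·8 ≡ 1, so inverse 8.
N/17 = 403; 403 ≡ 12 (mod 17); 12·10 ≡ 1, so inverse 10.
m ≡ 7·527·2 + 4·221·8 + 8·403·10 = 46690.
46690 mod 6851 = 5584.

5584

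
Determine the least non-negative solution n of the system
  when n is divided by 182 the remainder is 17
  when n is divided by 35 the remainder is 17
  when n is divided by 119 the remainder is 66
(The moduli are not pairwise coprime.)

11847

Combine the congruences pairwise.
gcd(182, 35) = 7 and 7 | (17 − 17), so the pair is consistent; merging gives n ≡ 17 (mod 910), where 910 = lcm(182, 35).
gcd(910, 119) = 7 and 7 | (66 − 17), so the pair is consistent; merging gives n ≡ 11847 (mod 15470), where 15470 = lcm(910, 119).
The solution is unique modulo lcm(182, 35, 119) = 15470.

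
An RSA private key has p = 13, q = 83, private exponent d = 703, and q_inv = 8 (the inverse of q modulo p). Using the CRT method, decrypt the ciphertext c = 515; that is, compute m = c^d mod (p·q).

d_p = d mod (p−1) = 703 mod 12 = 7; d_q = d mod (q−1) = 47.
m₁ = c^(d_p) mod p: c ≡ 8 (mod 13), and 8^7 mod 13 = 5.
m₂ = c^(d_q) mod q: c ≡ 17 (mod 83), and 17^47 mod 83 = 7.
h = q_inv·(m₁ − m₂) mod p = 8·(5 − 7) mod 13 = 10.
m = m₂ + h·q = 7 + 10·83 = 837.

837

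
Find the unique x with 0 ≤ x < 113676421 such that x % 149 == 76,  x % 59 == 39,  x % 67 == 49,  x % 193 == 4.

71971248

From x ≡ 76 (mod 149) write x = 76 + 149t. Substituting into x ≡ 39 (mod 59) gives 149t ≡ 22 (mod 59), and since 31⁻¹ ≡ 40 (mod 59), t ≡ 54. Hence x ≡ 76 + 149·54 = 8122 (mod 8791).
From x ≡ 8122 (mod 8791) write x = 8122 + 8791t. Substituting into x ≡ 49 (mod 67) gives 8791t ≡ 34 (mod 67), and since 14⁻¹ ≡ 24 (mod 67), t ≡ 12. Hence x ≡ 8122 + 8791·12 = 113614 (mod 588997).
From x ≡ 113614 (mod 588997) write x = 113614 + 588997t. Substituting into x ≡ 4 (mod 193) gives 588997t ≡ 67 (mod 193), and since 154⁻¹ ≡ 94 (mod 193), t ≡ 122. Hence x ≡ 113614 + 588997·122 = 71971248 (mod 113676421).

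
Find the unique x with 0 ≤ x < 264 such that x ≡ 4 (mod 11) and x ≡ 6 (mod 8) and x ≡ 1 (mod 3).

The moduli are pairwise coprime; N = 11·8·3 = 264.
N/11 = 24; 24 ≡ 2 (mod 11); 2·6 ≡ 1, so inverse 6.
N/8 = 33; 33 ≡ 1 (mod 8), inverse 1.
N/3 = 88; 88 ≡ 1 (mod 3), inverse 1.
x ≡ 4·24·6 + 6·33·1 + 1·88·1 = 862.
862 mod 264 = 70.

70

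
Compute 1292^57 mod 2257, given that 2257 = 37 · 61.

Mod 37: 1292 ≡ 34; by Fermat, exponent reduces to 57 mod 36 = 21; 34^21 ≡ 10 (mod 37).
Mod 61: 1292 ≡ 11; 11^57 ≡ 11 (mod 61).
Combine by CRT: x ≡ 10 (mod 37), x ≡ 11 (mod 61) ⇒ x ≡ 1231 (mod 2257).

1231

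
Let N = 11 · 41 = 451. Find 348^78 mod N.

86

Mod 11: 348 ≡ 7; by Fermat, exponent reduces to 78 mod 10 = 8; 7^8 ≡ 9 (mod 11).
Mod 41: 348 ≡ 20; by Fermat, exponent reduces to 78 mod 40 = 38; 20^38 ≡ 4 (mod 41).
Combine by CRT: x ≡ 9 (mod 11), x ≡ 4 (mod 41) ⇒ x ≡ 86 (mod 451).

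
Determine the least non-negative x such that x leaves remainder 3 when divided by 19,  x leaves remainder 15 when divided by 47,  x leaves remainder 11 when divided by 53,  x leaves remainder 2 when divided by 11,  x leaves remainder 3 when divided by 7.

The moduli are pairwise coprime; N = 19·47·53·11·7 = 3644333.
N/19 = 191807; 191807 ≡ 2 (mod 19); 2·10 ≡ 1, so inverse 10.
N/47 = 77539; 77539 ≡ 36 (mod 47); 36·17 ≡ 1, so inverse 17.
N/53 = 68761; 68761 ≡ 20 (mod 53); 20·8 ≡ 1, so inverse 8.
N/11 = 331303; 331303 ≡ 5 (mod 11); 5·9 ≡ 1, so inverse 9.
N/7 = 520619; 520619 ≡ 1 (mod 7), inverse 1.
x ≡ 3·191807·10 + 15·77539·17 + 11·68761·8 + 2·331303·9 + 3·520619·1 = 39102934.
39102934 mod 3644333 = 2659604.

2659604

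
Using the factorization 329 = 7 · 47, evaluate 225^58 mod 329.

Mod 7: 225 ≡ 1; by Fermat, exponent reduces to 58 mod 6 = 4; 1^4 ≡ 1 (mod 7).
Mod 47: 225 ≡ 37; by Fermat, exponent reduces to 58 mod 46 = 12; 37^12 ≡ 32 (mod 47).
Combine by CRT: x ≡ 1 (mod 7), x ≡ 32 (mod 47) ⇒ x ≡ 267 (mod 329).

267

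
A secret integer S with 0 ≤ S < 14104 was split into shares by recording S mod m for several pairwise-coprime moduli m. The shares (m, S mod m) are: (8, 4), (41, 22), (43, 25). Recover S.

11420

From S ≡ 4 (mod 8) write S = 4 + 8t. Substituting into S ≡ 22 (mod 41) gives 8t ≡ 18 (mod 41), and since 8⁻¹ ≡ 36 (mod 41), t ≡ 33. Hence S ≡ 4 + 8·33 = 268 (mod 328).
From S ≡ 268 (mod 328) write S = 268 + 328t. Substituting into S ≡ 25 (mod 43) gives 328t ≡ 15 (mod 43), and since 27⁻¹ ≡ 8 (mod 43), t ≡ 34. Hence S ≡ 268 + 328·34 = 11420 (mod 14104).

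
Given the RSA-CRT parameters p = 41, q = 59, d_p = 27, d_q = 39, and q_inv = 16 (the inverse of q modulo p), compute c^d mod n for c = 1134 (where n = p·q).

m₁ = c^(d_p) mod p: c ≡ 27 (mod 41), and 27^27 mod 41 = 3.
m₂ = c^(d_q) mod q: c ≡ 13 (mod 59), and 13^39 mod 59 = 23.
h = q_inv·(m₁ − m₂) mod p = 16·(3 − 23) mod 41 = 8.
m = m₂ + h·q = 23 + 8·59 = 495.

495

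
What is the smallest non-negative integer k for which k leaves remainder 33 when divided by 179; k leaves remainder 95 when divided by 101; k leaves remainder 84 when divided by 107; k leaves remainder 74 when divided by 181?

148075993

Combine the congruences pairwise.
From k ≡ 33 (mod 179) write k = 33 + 179t. Substituting into k ≡ 95 (mod 101) gives 179t ≡ 62 (mod 101), and since 78⁻¹ ≡ 79 (mod 101), t ≡ 50. Hence k ≡ 33 + 179·50 = 8983 (mod 18079).
From k ≡ 8983 (mod 18079) write k = 8983 + 18079t. Substituting into k ≡ 84 (mod 107) gives 18079t ≡ 89 (mod 107), and since 103⁻¹ ≡ 80 (mod 107), t ≡ 58. Hence k ≡ 8983 + 18079·58 = 1057565 (mod 1934453).
From k ≡ 1057565 (mod 1934453) write k = 1057565 + 1934453t. Substituting into k ≡ 74 (mod 181) gives 1934453t ≡ 92 (mod 181), and since 106⁻¹ ≡ 111 (mod 181), t ≡ 76. Hence k ≡ 1057565 + 1934453·76 = 148075993 (mod 350135993).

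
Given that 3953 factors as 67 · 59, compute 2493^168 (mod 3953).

Mod 67: 2493 ≡ 14; by Fermat, exponent reduces to 168 mod 66 = 36; 14^36 ≡ 64 (mod 67).
Mod 59: 2493 ≡ 15; by Fermat, exponent reduces to 168 mod 58 = 52; 15^52 ≡ 25 (mod 59).
Combine by CRT: x ≡ 64 (mod 67), x ≡ 25 (mod 59) ⇒ x ≡ 2208 (mod 3953).

2208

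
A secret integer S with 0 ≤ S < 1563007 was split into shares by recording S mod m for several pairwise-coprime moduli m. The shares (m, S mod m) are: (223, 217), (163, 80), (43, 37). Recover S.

The moduli are pairwise coprime; N = 223·163·43 = 1563007.
N/223 = 7009; 7009 ≡ 96 (mod 223); 96·151 ≡ 1, so inverse 151.
N/163 = 9589; 9589 ≡ 135 (mod 163); 135·64 ≡ 1, so inverse 64.
N/43 = 36349; 36349 ≡ 14 (mod 43); 14·40 ≡ 1, so inverse 40.
S ≡ 217·7009·151 + 80·9589·64 + 37·36349·40 = 332556103.
332556103 mod 1563007 = 1198619.

1198619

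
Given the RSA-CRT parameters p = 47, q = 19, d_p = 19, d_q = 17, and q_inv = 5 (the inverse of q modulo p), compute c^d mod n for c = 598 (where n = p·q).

m₁ = c^(d_p) mod p: c ≡ 34 (mod 47), and 34^19 mod 47 = 25.
m₂ = c^(d_q) mod q: c ≡ 9 (mod 19), and 9^17 mod 19 = 17.
h = q_inv·(m₁ − m₂) mod p = 5·(25 − 17) mod 47 = 40.
m = m₂ + h·q = 17 + 40·19 = 777.

777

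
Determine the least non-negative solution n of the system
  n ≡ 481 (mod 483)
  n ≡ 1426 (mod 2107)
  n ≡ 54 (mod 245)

Combine the congruences pairwise.
gcd(483, 2107) = 7 and 7 | (1426 − 481), so the pair is consistent; merging gives n ≡ 77278 (mod 145383), where 145383 = lcm(483, 2107).
gcd(145383, 245) = 49 and 49 | (54 − 77278), so the pair is consistent; merging gives n ≡ 368044 (mod 726915), where 726915 = lcm(145383, 245).
The solution is unique modulo lcm(483, 2107, 245) = 726915.

368044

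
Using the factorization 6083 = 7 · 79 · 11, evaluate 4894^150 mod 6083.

Mod 7: 4894 ≡ 1; since 6 | 150, by Fermat 1^150 ≡ 1 (mod 7).
Mod 79: 4894 ≡ 75; by Fermat, exponent reduces to 150 mod 78 = 72; 75^72 ≡ 46 (mod 79).
Mod 11: 4894 ≡ 10; since 10 | 150, by Fermat 10^150 ≡ 1 (mod 11).
Combine by CRT: x ≡ 1 (mod 7), x ≡ 46 (mod 79), x ≡ 1 (mod 11) ⇒ x ≡ 1310 (mod 6083).

1310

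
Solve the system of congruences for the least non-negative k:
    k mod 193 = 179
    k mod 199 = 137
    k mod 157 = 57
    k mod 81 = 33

The moduli are pairwise coprime; N = 193·199·157·81 = 488421819.
N/193 = 2530683; 2530683 ≡ 67 (mod 193); 67·121 ≡ 1, so inverse 121.
N/199 = 2454381; 2454381 ≡ 114 (mod 199); 114·103 ≡ 1, so inverse 103.
N/157 = 3110967; 3110967 ≡ 12 (mod 157); 12·144 ≡ 1, so inverse 144.
N/81 = 6029899; 6029899 ≡ 16 (mod 81); 16·76 ≡ 1, so inverse 76.
k ≡ 179·2530683·121 + 137·2454381·103 + 57·3110967·144 + 33·6029899·76 = 130103637216.
130103637216 mod 488421819 = 183433362.

183433362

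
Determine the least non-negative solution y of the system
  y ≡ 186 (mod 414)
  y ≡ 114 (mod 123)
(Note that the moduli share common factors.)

9708

Combine the congruences pairwise.
gcd(414, 123) = 3 and 3 | (114 − 186), so the pair is consistent; merging gives y ≡ 9708 (mod 16974), where 16974 = lcm(414, 123).
The solution is unique modulo lcm(414, 123) = 16974.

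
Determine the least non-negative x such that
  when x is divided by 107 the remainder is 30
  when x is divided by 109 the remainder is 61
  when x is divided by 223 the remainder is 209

Combine the congruences pairwise.
From x ≡ 30 (mod 107) write x = 30 + 107t. Substituting into x ≡ 61 (mod 109) gives 107t ≡ 31 (mod 109), and since 107⁻¹ ≡ 54 (mod 109), t ≡ 39. Hence x ≡ 30 + 107·39 = 4203 (mod 11663).
From x ≡ 4203 (mod 11663) write x = 4203 + 11663t. Substituting into x ≡ 209 (mod 223) gives 11663t ≡ 20 (mod 223), and since 67⁻¹ ≡ 10 (mod 223), t ≡ 200. Hence x ≡ 4203 + 11663·200 = 2336803 (mod 2600849).

2336803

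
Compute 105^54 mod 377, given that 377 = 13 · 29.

Mod 13: 105 ≡ 1; by Fermat, exponent reduces to 54 mod 12 = 6; 1^6 ≡ 1 (mod 13).
Mod 29: 105 ≡ 18; by Fermat, exponent reduces to 54 mod 28 = 26; 18^26 ≡ 6 (mod 29).
Combine by CRT: x ≡ 1 (mod 13), x ≡ 6 (mod 29) ⇒ x ≡ 209 (mod 377).

209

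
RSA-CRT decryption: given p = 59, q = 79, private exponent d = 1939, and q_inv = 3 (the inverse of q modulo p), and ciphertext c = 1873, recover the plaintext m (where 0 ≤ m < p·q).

d_p = d mod (p−1) = 1939 mod 58 = 25; d_q = d mod (q−1) = 67.
m₁ = c^(d_p) mod p: c ≡ 44 (mod 59), and 44^25 mod 59 = 39.
m₂ = c^(d_q) mod q: c ≡ 56 (mod 79), and 56^67 mod 79 = 56.
h = q_inv·(m₁ − m₂) mod p = 3·(39 − 56) mod 59 = 8.
m = m₂ + h·q = 56 + 8·79 = 688.

688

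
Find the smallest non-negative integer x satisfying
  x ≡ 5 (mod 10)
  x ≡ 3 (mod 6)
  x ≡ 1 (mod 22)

gcd(10, 6) = 2 and 2 | (3 − 5), so the pair is consistent; merging gives x ≡ 15 (mod 30), where 30 = lcm(10, 6).
gcd(30, 22) = 2 and 2 | (1 − 15), so the pair is consistent; merging gives x ≡ 45 (mod 330), where 330 = lcm(30, 22).
The solution is unique modulo lcm(10, 6, 22) = 330.

45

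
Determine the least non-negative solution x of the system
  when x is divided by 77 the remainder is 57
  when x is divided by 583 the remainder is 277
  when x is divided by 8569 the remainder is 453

1825650

gcd(77, 583) = 11 and 11 | (277 − 57), so the pair is consistent; merging gives x ≡ 1443 (mod 4081), where 4081 = lcm(77, 583).
gcd(4081, 8569) = 11 and 11 | (453 − 1443), so the pair is consistent; merging gives x ≡ 1825650 (mod 3179099), where 3179099 = lcm(4081, 8569).
The solution is unique modulo lcm(77, 583, 8569) = 3179099.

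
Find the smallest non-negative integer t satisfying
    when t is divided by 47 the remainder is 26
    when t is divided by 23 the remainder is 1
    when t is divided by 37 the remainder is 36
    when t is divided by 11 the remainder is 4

From t ≡ 26 (mod 47) write t = 26 + 47s. Substituting into t ≡ 1 (mod 23) gives 47s ≡ 21 (mod 23), and since 1⁻¹ ≡ 1 (mod 23), s ≡ 21. Hence t ≡ 26 + 47·21 = 1013 (mod 1081).
From t ≡ 1013 (mod 1081) write t = 1013 + 1081s. Substituting into t ≡ 36 (mod 37) gives 1081s ≡ 22 (mod 37), and since 8⁻¹ ≡ 14 (mod 37), s ≡ 12. Hence t ≡ 1013 + 1081·12 = 13985 (mod 39997).
From t ≡ 13985 (mod 39997) write t = 13985 + 39997s. Substituting into t ≡ 4 (mod 11) gives 39997s ≡ 0 (mod 11), and since 1⁻¹ ≡ 1 (mod 11), s ≡ 0. Hence t ≡ 13985 + 39997·0 = 13985 (mod 439967).

13985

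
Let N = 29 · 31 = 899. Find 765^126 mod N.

Mod 29: 765 ≡ 11; by Fermat, exponent reduces to 126 mod 28 = 14; 11^14 ≡ 28 (mod 29).
Mod 31: 765 ≡ 21; by Fermat, exponent reduces to 126 mod 30 = 6; 21^6 ≡ 2 (mod 31).
Combine by CRT: x ≡ 28 (mod 29), x ≡ 2 (mod 31) ⇒ x ≡ 405 (mod 899).

405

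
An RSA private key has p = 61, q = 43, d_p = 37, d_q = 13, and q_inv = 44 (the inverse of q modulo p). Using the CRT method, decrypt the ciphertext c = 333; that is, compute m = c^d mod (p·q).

770

m₁ = c^(d_p) mod p: c ≡ 28 (mod 61), and 28^37 mod 61 = 38.
m₂ = c^(d_q) mod q: c ≡ 32 (mod 43), and 32^13 mod 43 = 39.
h = q_inv·(m₁ − m₂) mod p = 44·(38 − 39) mod 61 = 17.
m = m₂ + h·q = 39 + 17·43 = 770.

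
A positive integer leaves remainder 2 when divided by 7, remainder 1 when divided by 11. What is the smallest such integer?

From t ≡ 2 (mod 7) write t = 2 + 7s. Substituting into t ≡ 1 (mod 11) gives 7s ≡ 10 (mod 11), and since 7⁻¹ ≡ 8 (mod 11), s ≡ 3. Hence t ≡ 2 + 7·3 = 23 (mod 77).

23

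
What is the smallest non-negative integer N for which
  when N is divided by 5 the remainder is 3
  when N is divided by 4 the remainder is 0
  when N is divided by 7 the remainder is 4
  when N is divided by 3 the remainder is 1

The moduli are pairwise coprime; M = 5·4·7·3 = 420.
M/5 = 84; 84 ≡ 4 (mod 5); 4·4 ≡ 1, so inverse 4.
M/4 = 105; 105 ≡ 1 (mod 4), inverse 1.
M/7 = 60; 60 ≡ 4 (mod 7); 4·2 ≡ 1, so inverse 2.
M/3 = 140; 140 ≡ 2 (mod 3); 2·2 ≡ 1, so inverse 2.
N ≡ 3·84·4 + 0·105·1 + 4·60·2 + 1·140·2 = 1768.
1768 mod 420 = 88.

88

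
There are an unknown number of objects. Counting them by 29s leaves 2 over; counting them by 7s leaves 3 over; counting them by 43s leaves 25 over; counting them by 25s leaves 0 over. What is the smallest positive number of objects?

The moduli are pairwise coprime; M = 29·7·43·25 = 218225.
M/29 = 7525; 7525 ≡ 14 (mod 29); 14·27 ≡ 1, so inverse 27.
M/7 = 31175; 31175 ≡ 4 (mod 7); 4·2 ≡ 1, so inverse 2.
M/43 = 5075; 5075 ≡ 1 (mod 43), inverse 1.
M/25 = 8729; 8729 ≡ 4 (mod 25); 4·19 ≡ 1, so inverse 19.
N ≡ 2·7525·27 + 3·31175·2 + 25·5075·1 + 0·8729·19 = 720275.
720275 mod 218225 = 65600.

65600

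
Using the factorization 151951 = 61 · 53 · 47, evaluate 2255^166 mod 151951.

Mod 61: 2255 ≡ 59; by Fermat, exponent reduces to 166 mod 60 = 46; 59^46 ≡ 39 (mod 61).
Mod 53: 2255 ≡ 29; by Fermat, exponent reduces to 166 mod 52 = 10; 29^10 ≡ 47 (mod 53).
Mod 47: 2255 ≡ 46; by Fermat, exponent reduces to 166 mod 46 = 28; 46^28 ≡ 1 (mod 47).
Combine by CRT: x ≡ 39 (mod 61), x ≡ 47 (mod 53), x ≡ 1 (mod 47) ⇒ x ≡ 77692 (mod 151951).

77692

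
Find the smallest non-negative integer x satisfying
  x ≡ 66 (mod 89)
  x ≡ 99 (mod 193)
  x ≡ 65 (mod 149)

1439107

The moduli are pairwise coprime; N = 89·193·149 = 2559373.
N/89 = 28757; 28757 ≡ 10 (mod 89); 10·9 ≡ 1, so inverse 9.
N/193 = 13261; 13261 ≡ 137 (mod 193); 137·31 ≡ 1, so inverse 31.
N/149 = 17177; 17177 ≡ 42 (mod 149); 42·110 ≡ 1, so inverse 110.
x ≡ 66·28757·9 + 99·13261·31 + 65·17177·110 = 180595217.
180595217 mod 2559373 = 1439107.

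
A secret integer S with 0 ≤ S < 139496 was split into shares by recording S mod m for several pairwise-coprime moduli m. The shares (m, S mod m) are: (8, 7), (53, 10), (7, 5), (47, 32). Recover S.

66631

The moduli are pairwise coprime; N = 8·53·7·47 = 139496.
N/8 = 17437; 17437 ≡ 5 (mod 8); 5·5 ≡ 1, so inverse 5.
N/53 = 2632; 2632 ≡ 35 (mod 53); 35·50 ≡ 1, so inverse 50.
N/7 = 19928; 19928 ≡ 6 (mod 7); 6·6 ≡ 1, so inverse 6.
N/47 = 2968; 2968 ≡ 7 (mod 47); 7·27 ≡ 1, so inverse 27.
S ≡ 7·17437·5 + 10·2632·50 + 5·19928·6 + 32·2968·27 = 5088487.
5088487 mod 139496 = 66631.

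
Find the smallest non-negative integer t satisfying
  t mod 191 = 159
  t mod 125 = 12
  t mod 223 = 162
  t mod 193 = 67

The moduli are pairwise coprime; N = 191·125·223·193 = 1027556125.
N/191 = 5379875; 5379875 ≡ 169 (mod 191); 169·26 ≡ 1, so inverse 26.
N/125 = 8220449; 8220449 ≡ 74 (mod 125); 74·49 ≡ 1, so inverse 49.
N/223 = 4607875; 4607875 ≡ 26 (mod 223); 26·163 ≡ 1, so inverse 163.
N/193 = 5324125; 5324125 ≡ 27 (mod 193); 27·143 ≡ 1, so inverse 143.
t ≡ 159·5379875·26 + 12·8220449·49 + 162·4607875·163 + 67·5324125·143 = 199760016137.
199760016137 mod 1027556125 = 414127887.

414127887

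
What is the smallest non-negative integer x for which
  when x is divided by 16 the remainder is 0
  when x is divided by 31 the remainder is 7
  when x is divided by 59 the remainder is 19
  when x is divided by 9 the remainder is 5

199616

From x ≡ 0 (mod 16) write x = 0 + 16t. Substituting into x ≡ 7 (mod 31) gives 16t ≡ 7 (mod 31), and since 16⁻¹ ≡ 2 (mod 31), t ≡ 14. Hence x ≡ 0 + 16·14 = 224 (mod 496).
From x ≡ 224 (mod 496) write x = 224 + 496t. Substituting into x ≡ 19 (mod 59) gives 496t ≡ 31 (mod 59), and since 24⁻¹ ≡ 32 (mod 59), t ≡ 48. Hence x ≡ 224 + 496·48 = 24032 (mod 29264).
From x ≡ 24032 (mod 29264) write x = 24032 + 29264t. Substituting into x ≡ 5 (mod 9) gives 29264t ≡ 3 (mod 9), and since 5⁻¹ ≡ 2 (mod 9), t ≡ 6. Hence x ≡ 24032 + 29264·6 = 199616 (mod 263376).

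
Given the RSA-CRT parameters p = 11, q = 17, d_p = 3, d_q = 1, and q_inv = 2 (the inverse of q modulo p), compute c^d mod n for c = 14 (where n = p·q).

m₁ = c^(d_p) mod p: c ≡ 3 (mod 11), and 3^3 mod 11 = 5.
m₂ = c^(d_q) mod q: c ≡ 14 (mod 17), and 14^1 mod 17 = 14.
h = q_inv·(m₁ − m₂) mod p = 2·(5 − 14) mod 11 = 4.
m = m₂ + h·q = 14 + 4·17 = 82.

82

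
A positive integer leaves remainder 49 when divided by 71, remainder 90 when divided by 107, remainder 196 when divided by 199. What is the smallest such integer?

From x ≡ 49 (mod 71) write x = 49 + 71t. Substituting into x ≡ 90 (mod 107) gives 71t ≡ 41 (mod 107), and since 71⁻¹ ≡ 104 (mod 107), t ≡ 91. Hence x ≡ 49 + 71·91 = 6510 (mod 7597).
From x ≡ 6510 (mod 7597) write x = 6510 + 7597t. Substituting into x ≡ 196 (mod 199) gives 7597t ≡ 54 (mod 199), and since 35⁻¹ ≡ 91 (mod 199), t ≡ 138. Hence x ≡ 6510 + 7597·138 = 1054896 (mod 1511803).

1054896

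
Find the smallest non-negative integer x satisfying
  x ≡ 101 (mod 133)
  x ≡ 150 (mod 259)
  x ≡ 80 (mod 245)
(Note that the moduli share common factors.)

gcd(133, 259) = 7 and 7 | (150 − 101), so the pair is consistent; merging gives x ≡ 1963 (mod 4921), where 4921 = lcm(133, 259).
gcd(4921, 245) = 7 and 7 | (80 − 1963), so the pair is consistent; merging gives x ≡ 134830 (mod 172235), where 172235 = lcm(4921, 245).
The solution is unique modulo lcm(133, 259, 245) = 172235.

134830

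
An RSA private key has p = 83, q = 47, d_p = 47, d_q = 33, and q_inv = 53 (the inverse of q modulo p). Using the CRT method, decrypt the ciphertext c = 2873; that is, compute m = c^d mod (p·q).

m₁ = c^(d_p) mod p: c ≡ 51 (mod 83), and 51^47 mod 83 = 40.
m₂ = c^(d_q) mod q: c ≡ 6 (mod 47), and 6^33 mod 47 = 18.
h = q_inv·(m₁ − m₂) mod p = 53·(40 − 18) mod 83 = 4.
m = m₂ + h·q = 18 + 4·47 = 206.

206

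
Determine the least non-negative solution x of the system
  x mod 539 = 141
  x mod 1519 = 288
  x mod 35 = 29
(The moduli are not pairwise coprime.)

44339

gcd(539, 1519) = 49 and 49 | (288 − 141), so the pair is consistent; merging gives x ≡ 10921 (mod 16709), where 16709 = lcm(539, 1519).
gcd(16709, 35) = 7 and 7 | (29 − 10921), so the pair is consistent; merging gives x ≡ 44339 (mod 83545), where 83545 = lcm(16709, 35).
The solution is unique modulo lcm(539, 1519, 35) = 83545.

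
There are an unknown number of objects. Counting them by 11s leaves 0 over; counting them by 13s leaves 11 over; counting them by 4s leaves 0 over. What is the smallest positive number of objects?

440

The moduli are pairwise coprime; M = 11·13·4 = 572.
M/11 = 52; 52 ≡ 8 (mod 11); 8·7 ≡ 1, so inverse 7.
M/13 = 44; 44 ≡ 5 (mod 13); 5·8 ≡ 1, so inverse 8.
M/4 = 143; 143 ≡ 3 (mod 4); 3·3 ≡ 1, so inverse 3.
N ≡ 0·52·7 + 11·44·8 + 0·143·3 = 3872.
3872 mod 572 = 440.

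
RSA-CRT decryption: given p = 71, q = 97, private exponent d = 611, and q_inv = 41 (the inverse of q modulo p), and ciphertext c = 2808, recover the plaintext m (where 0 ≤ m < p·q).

d_p = d mod (p−1) = 611 mod 70 = 51; d_q = d mod (q−1) = 35.
m₁ = c^(d_p) mod p: c ≡ 39 (mod 71), and 39^51 mod 71 = 41.
m₂ = c^(d_q) mod q: c ≡ 92 (mod 97), and 92^35 mod 97 = 87.
h = q_inv·(m₁ − m₂) mod p = 41·(41 − 87) mod 71 = 31.
m = m₂ + h·q = 87 + 31·97 = 3094.

3094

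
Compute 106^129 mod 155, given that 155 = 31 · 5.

Mod 31: 106 ≡ 13; by Fermat, exponent reduces to 129 mod 30 = 9; 13^9 ≡ 29 (mod 31).
Mod 5: 106 ≡ 1; by Fermat, exponent reduces to 129 mod 4 = 1; 1^1 ≡ 1 (mod 5).
Combine by CRT: x ≡ 29 (mod 31), x ≡ 1 (mod 5) ⇒ x ≡ 91 (mod 155).

91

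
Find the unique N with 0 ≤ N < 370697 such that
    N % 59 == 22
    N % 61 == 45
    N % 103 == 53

Combine the congruences pairwise.
From N ≡ 22 (mod 59) write N = 22 + 59t. Substituting into N ≡ 45 (mod 61) gives 59t ≡ 23 (mod 61), and since 59⁻¹ ≡ 30 (mod 61), t ≡ 19. Hence N ≡ 22 + 59·19 = 1143 (mod 3599).
From N ≡ 1143 (mod 3599) write N = 1143 + 3599t. Substituting into N ≡ 53 (mod 103) gives 3599t ≡ 43 (mod 103), and since 97⁻¹ ≡ 17 (mod 103), t ≡ 10. Hence N ≡ 1143 + 3599·10 = 37133 (mod 370697).

37133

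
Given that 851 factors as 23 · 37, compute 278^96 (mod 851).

26

Mod 23: 278 ≡ 2; by Fermat, exponent reduces to 96 mod 22 = 8; 2^8 ≡ 3 (mod 23).
Mod 37: 278 ≡ 19; by Fermat, exponent reduces to 96 mod 36 = 24; 19^24 ≡ 26 (mod 37).
Combine by CRT: x ≡ 3 (mod 23), x ≡ 26 (mod 37) ⇒ x ≡ 26 (mod 851).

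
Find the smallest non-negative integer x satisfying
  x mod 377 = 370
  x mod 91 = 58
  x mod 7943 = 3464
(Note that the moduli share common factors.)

1131370

Combine the congruences pairwise.
gcd(377, 91) = 13 and 13 | (58 − 370), so the pair is consistent; merging gives x ≡ 1878 (mod 2639), where 2639 = lcm(377, 91).
gcd(2639, 7943) = 13 and 13 | (3464 − 1878), so the pair is consistent; merging gives x ≡ 1131370 (mod 1612429), where 1612429 = lcm(2639, 7943).
The solution is unique modulo lcm(377, 91, 7943) = 1612429.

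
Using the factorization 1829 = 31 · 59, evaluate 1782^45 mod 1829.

1208

Mod 31: 1782 ≡ 15; by Fermat, exponent reduces to 45 mod 30 = 15; 15^15 ≡ 30 (mod 31).
Mod 59: 1782 ≡ 12; 12^45 ≡ 28 (mod 59).
Combine by CRT: x ≡ 30 (mod 31), x ≡ 28 (mod 59) ⇒ x ≡ 1208 (mod 1829).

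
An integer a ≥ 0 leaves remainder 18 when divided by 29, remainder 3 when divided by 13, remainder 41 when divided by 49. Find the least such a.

The moduli are pairwise coprime; N = 29·13·49 = 18473.
N/29 = 637; 637 ≡ 28 (mod 29); 28·28 ≡ 1, so inverse 28.
N/13 = 1421; 1421 ≡ 4 (mod 13); 4·10 ≡ 1, so inverse 10.
N/49 = 377; 377 ≡ 34 (mod 49); 34·13 ≡ 1, so inverse 13.
a ≡ 18·637·28 + 3·1421·10 + 41·377·13 = 564619.
564619 mod 18473 = 10429.

10429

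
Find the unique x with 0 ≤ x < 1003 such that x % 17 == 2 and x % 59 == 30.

From x ≡ 2 (mod 17) write x = 2 + 17t. Substituting into x ≡ 30 (mod 59) gives 17t ≡ 28 (mod 59), and since 17⁻¹ ≡ 7 (mod 59), t ≡ 19. Hence x ≡ 2 + 17·19 = 325 (mod 1003).

325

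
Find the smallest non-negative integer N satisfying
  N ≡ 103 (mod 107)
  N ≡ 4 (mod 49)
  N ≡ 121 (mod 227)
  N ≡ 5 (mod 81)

From N ≡ 103 (mod 107) write N = 103 + 107t. Substituting into N ≡ 4 (mod 49) gives 107t ≡ 48 (mod 49), and since 9⁻¹ ≡ 11 (mod 49), t ≡ 38. Hence N ≡ 103 + 107·38 = 4169 (mod 5243).
From N ≡ 4169 (mod 5243) write N = 4169 + 5243t. Substituting into N ≡ 121 (mod 227) gives 5243t ≡ 38 (mod 227), and since 22⁻¹ ≡ 31 (mod 227), t ≡ 43. Hence N ≡ 4169 + 5243·43 = 229618 (mod 1190161).
From N ≡ 229618 (mod 1190161) write N = 229618 + 1190161t. Substituting into N ≡ 5 (mod 81) gives 1190161t ≡ 22 (mod 81), and since 28⁻¹ ≡ 55 (mod 81), t ≡ 76. Hence N ≡ 229618 + 1190161·76 = 90681854 (mod 96403041).

90681854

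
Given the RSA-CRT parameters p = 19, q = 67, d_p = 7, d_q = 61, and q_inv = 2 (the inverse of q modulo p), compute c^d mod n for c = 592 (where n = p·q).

m₁ = c^(d_p) mod p: c ≡ 3 (mod 19), and 3^7 mod 19 = 2.
m₂ = c^(d_q) mod q: c ≡ 56 (mod 67), and 56^61 mod 67 = 4.
h = q_inv·(m₁ − m₂) mod p = 2·(2 − 4) mod 19 = 15.
m = m₂ + h·q = 4 + 15·67 = 1009.

1009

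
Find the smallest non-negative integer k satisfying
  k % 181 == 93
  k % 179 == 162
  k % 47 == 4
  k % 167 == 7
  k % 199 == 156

30608459403

The moduli are pairwise coprime; N = 181·179·47·167·199 = 50605650449.
N/181 = 279589229; 279589229 ≡ 158 (mod 181); 158·118 ≡ 1, so inverse 118.
N/179 = 282713131; 282713131 ≡ 173 (mod 179); 173·149 ≡ 1, so inverse 149.
N/47 = 1076715967; 1076715967 ≡ 17 (mod 47); 17·36 ≡ 1, so inverse 36.
N/167 = 303027847; 303027847 ≡ 1 (mod 167), inverse 1.
N/199 = 254299751; 254299751 ≡ 39 (mod 199); 39·148 ≡ 1, so inverse 148.
k ≡ 93·279589229·118 + 162·282713131·149 + 4·1076715967·36 + 7·303027847·1 + 156·254299751·148 = 15920782700389.
15920782700389 mod 50605650449 = 30608459403.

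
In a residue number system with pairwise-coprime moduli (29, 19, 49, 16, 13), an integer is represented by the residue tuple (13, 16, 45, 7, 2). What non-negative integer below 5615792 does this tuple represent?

The moduli are pairwise coprime; N = 29·19·49·16·13 = 5615792.
N/29 = 193648; 193648 ≡ 15 (mod 29); 15·2 ≡ 1, so inverse 2.
N/19 = 295568; 295568 ≡ 4 (mod 19); 4·5 ≡ 1, so inverse 5.
N/49 = 114608; 114608 ≡ 46 (mod 49); 46·16 ≡ 1, so inverse 16.
N/16 = 350987; 350987 ≡ 11 (mod 16); 11·3 ≡ 1, so inverse 3.
N/13 = 431984; 431984 ≡ 7 (mod 13); 7·2 ≡ 1, so inverse 2.
x ≡ 13·193648·2 + 16·295568·5 + 45·114608·16 + 7·350987·3 + 2·431984·2 = 120296711.
120296711 mod 5615792 = 2365079.

2365079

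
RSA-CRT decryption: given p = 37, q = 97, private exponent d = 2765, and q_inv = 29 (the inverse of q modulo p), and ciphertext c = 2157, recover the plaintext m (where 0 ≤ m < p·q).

1248

d_p = d mod (p−1) = 2765 mod 36 = 29; d_q = d mod (q−1) = 77.
m₁ = c^(d_p) mod p: c ≡ 11 (mod 37), and 11^29 mod 37 = 27.
m₂ = c^(d_q) mod q: c ≡ 23 (mod 97), and 23^77 mod 97 = 84.
h = q_inv·(m₁ − m₂) mod p = 29·(27 − 84) mod 37 = 12.
m = m₂ + h·q = 84 + 12·97 = 1248.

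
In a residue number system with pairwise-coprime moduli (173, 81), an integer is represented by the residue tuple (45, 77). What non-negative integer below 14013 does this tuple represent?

4370

Combine the congruences pairwise.
From x ≡ 45 (mod 173) write x = 45 + 173t. Substituting into x ≡ 77 (mod 81) gives 173t ≡ 32 (mod 81), and since 11⁻¹ ≡ 59 (mod 81), t ≡ 25. Hence x ≡ 45 + 173·25 = 4370 (mod 14013).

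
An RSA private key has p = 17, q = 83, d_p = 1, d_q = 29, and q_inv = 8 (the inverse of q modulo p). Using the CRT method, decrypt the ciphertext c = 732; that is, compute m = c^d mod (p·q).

m₁ = c^(d_p) mod p: c ≡ 1 (mod 17), and 1^1 mod 17 = 1.
m₂ = c^(d_q) mod q: c ≡ 68 (mod 83), and 68^29 mod 83 = 81.
h = q_inv·(m₁ − m₂) mod p = 8·(1 − 81) mod 17 = 6.
m = m₂ + h·q = 81 + 6·83 = 579.

579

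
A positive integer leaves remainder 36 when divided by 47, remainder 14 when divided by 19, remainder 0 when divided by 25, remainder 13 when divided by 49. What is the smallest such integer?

The moduli are pairwise coprime; N = 47·19·25·49 = 1093925.
N/47 = 23275; 23275 ≡ 10 (mod 47); 10·33 ≡ 1, so inverse 33.
N/19 = 57575; 57575 ≡ 5 (mod 19); 5·4 ≡ 1, so inverse 4.
N/25 = 43757; 43757 ≡ 7 (mod 25); 7·18 ≡ 1, so inverse 18.
N/49 = 22325; 22325 ≡ 30 (mod 49); 30·18 ≡ 1, so inverse 18.
x ≡ 36·23275·33 + 14·57575·4 + 0·43757·18 + 13·22325·18 = 36098950.
36098950 mod 1093925 = 1093350.

1093350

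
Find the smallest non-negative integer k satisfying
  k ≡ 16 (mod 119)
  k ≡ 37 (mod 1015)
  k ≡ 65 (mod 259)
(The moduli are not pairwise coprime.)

11202

gcd(119, 1015) = 7 and 7 | (37 − 16), so the pair is consistent; merging gives k ≡ 11202 (mod 17255), where 17255 = lcm(119, 1015).
gcd(17255, 259) = 7 and 7 | (65 − 11202), so the pair is consistent; merging gives k ≡ 11202 (mod 638435), where 638435 = lcm(17255, 259).
The solution is unique modulo lcm(119, 1015, 259) = 638435.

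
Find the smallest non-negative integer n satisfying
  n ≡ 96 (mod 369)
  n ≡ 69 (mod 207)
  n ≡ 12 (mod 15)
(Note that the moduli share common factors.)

gcd(369, 207) = 9 and 9 | (69 − 96), so the pair is consistent; merging gives n ≡ 7107 (mod 8487), where 8487 = lcm(369, 207).
gcd(8487, 15) = 3 and 3 | (12 − 7107), so the pair is consistent; merging gives n ≡ 7107 (mod 42435), where 42435 = lcm(8487, 15).
The solution is unique modulo lcm(369, 207, 15) = 42435.

7107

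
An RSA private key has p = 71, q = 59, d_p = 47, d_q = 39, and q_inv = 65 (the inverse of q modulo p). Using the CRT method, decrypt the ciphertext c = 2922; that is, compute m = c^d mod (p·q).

m₁ = c^(d_p) mod p: c ≡ 11 (mod 71), and 11^47 mod 71 = 33.
m₂ = c^(d_q) mod q: c ≡ 31 (mod 59), and 31^39 mod 59 = 37.
h = q_inv·(m₁ − m₂) mod p = 65·(33 − 37) mod 71 = 24.
m = m₂ + h·q = 37 + 24·59 = 1453.

1453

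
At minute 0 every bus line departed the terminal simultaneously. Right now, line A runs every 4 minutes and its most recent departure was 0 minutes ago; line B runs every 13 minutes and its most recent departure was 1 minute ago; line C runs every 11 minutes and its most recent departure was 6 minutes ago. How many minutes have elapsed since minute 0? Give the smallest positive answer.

The moduli are pairwise coprime; N = 4·13·11 = 572.
N/4 = 143; 143 ≡ 3 (mod 4); 3·3 ≡ 1, so inverse 3.
N/13 = 44; 44 ≡ 5 (mod 13); 5·8 ≡ 1, so inverse 8.
N/11 = 52; 52 ≡ 8 (mod 11); 8·7 ≡ 1, so inverse 7.
t ≡ 0·143·3 + 1·44·8 + 6·52·7 = 2536.
2536 mod 572 = 248.

248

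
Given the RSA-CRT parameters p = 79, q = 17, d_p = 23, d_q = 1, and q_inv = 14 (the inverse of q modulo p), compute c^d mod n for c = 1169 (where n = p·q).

m₁ = c^(d_p) mod p: c ≡ 63 (mod 79), and 63^23 mod 79 = 48.
m₂ = c^(d_q) mod q: c ≡ 13 (mod 17), and 13^1 mod 17 = 13.
h = q_inv·(m₁ − m₂) mod p = 14·(48 − 13) mod 79 = 16.
m = m₂ + h·q = 13 + 16·17 = 285.

285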